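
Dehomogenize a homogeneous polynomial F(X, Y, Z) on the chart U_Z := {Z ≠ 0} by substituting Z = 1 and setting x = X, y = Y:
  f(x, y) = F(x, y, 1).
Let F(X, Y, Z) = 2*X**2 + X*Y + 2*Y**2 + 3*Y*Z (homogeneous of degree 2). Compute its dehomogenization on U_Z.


f(x, y) = 2*x**2 + x*y + 2*y**2 + 3*y

On U_Z we set Z = 1. Each monomial c·X^i·Y^j·Z^k in F becomes c·x^i·y^j·1^k = c·x^i·y^j.
Substituting Z = 1: F(X, Y, 1) = 2*x**2 + x*y + 2*y**2 + 3*y.
Note: deg(f) ≤ deg(F) = 2; strict inequality happens when F is divisible by Z (lost terms).


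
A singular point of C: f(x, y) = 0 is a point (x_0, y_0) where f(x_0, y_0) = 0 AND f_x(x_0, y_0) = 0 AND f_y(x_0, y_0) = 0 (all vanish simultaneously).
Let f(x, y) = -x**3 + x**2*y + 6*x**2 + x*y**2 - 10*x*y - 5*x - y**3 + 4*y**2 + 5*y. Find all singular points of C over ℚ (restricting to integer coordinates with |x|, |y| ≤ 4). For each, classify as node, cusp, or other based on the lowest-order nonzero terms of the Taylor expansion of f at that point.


Singular points: {(3, 2)}; classification: node.

Compute partial derivatives:
  f_x = -3*x**2 + 2*x*y + 12*x + y**2 - 10*y - 5.
  f_y = x**2 + 2*x*y - 10*x - 3*y**2 + 8*y + 5.
Scan x_0 ∈ {−4, ..., 4}. For each x_0, f_y(x_0, y) is a polynomial in y; find its integer roots y ∈ {−4, ..., 4}, then test f_x and f at those candidates.
  x = -4: f_y(-4, y) = 61 - 3*y**2; no integer root y with |y| ≤ 4.
  x = -3: f_y(-3, y) = -3*y**2 + 2*y + 44; no integer root y with |y| ≤ 4.
  x = -2: f_y(-2, y) = -3*y**2 + 4*y + 29; no integer root y with |y| ≤ 4.
  x = -1: f_y(-1, y) = -3*y**2 + 6*y + 16; no integer root y with |y| ≤ 4.
  x = 0: f_y(0, y) = -3*y**2 + 8*y + 5; no integer root y with |y| ≤ 4.
  x = 1: f_y(1, y) = -3*y**2 + 10*y - 4; no integer root y with |y| ≤ 4.
  x = 2: f_y(2, y) = -3*y**2 + 12*y - 11; no integer root y with |y| ≤ 4.
  x = 3: f_y(3, y) = -3*y**2 + 14*y - 16; vanishes at y ∈ {2}. (3, 2): f_x = 0, f = 0 — SINGULAR.
  x = 4: f_y(4, y) = -3*y**2 + 16*y - 19; no integer root y with |y| ≤ 4.
Only singular point on the grid: (3, 2).
Classify: substitute x = 3 + u, y = 2 + v and expand: f = -u**3 + u**2*v - u**2 + u*v**2 - v**3 + v**2.
No constant or linear terms (consistent with a singular point). Quadratic part: -u**2 + v**2. Cubic part: -u**3 + u**2*v + u*v**2 - v**3.
The quadratic part v**2 - u**2 = (v − u)(v + u) splits into two distinct linear factors, so there are two distinct tangent lines y − 2 = ±(x − 3) — this is a node (ordinary double point).
Classification: node.


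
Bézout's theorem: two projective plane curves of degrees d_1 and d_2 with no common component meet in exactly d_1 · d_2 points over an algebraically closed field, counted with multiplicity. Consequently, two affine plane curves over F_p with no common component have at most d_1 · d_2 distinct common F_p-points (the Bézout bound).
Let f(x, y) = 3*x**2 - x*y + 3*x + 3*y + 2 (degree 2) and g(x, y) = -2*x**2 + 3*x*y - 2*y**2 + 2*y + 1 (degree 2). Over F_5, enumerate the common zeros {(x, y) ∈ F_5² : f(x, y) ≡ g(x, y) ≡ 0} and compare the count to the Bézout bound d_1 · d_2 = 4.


Common zeros: ∅; count = 0; Bézout bound = 4.

deg(f) = 2, deg(g) = 2, so Bézout bound = 4.
Scan x ∈ F_5. For each x, list the y ∈ F_5 with f(x, y) ≡ 0 and those with g(x, y) ≡ 0 (mod 5); the common zeros in that column are the intersection.
  x = 0: f ≡ 0 at y ∈ {1}; g ≡ 0 at y ∈ ∅; common: ∅.
  x = 1: f ≡ 0 at y ∈ {1}; g ≡ 0 at y ∈ ∅; common: ∅.
  x = 2: f ≡ 0 at y ∈ {0}; g ≡ 0 at y ∈ ∅; common: ∅.
  x = 3: f ≡ 0 at y ∈ ∅; g ≡ 0 at y ∈ {4}; common: ∅.
  x = 4: f ≡ 0 at y ∈ {2}; g ≡ 0 at y ∈ ∅; common: ∅.
Collecting: common zeros = ∅, so the count is 0.
Comparison with the Bézout bound: 0 ≤ 4 = deg(f)·deg(g), as expected for curves with no common component (the affine F_5-count falls short of the bound because intersections may lie at infinity, over extension fields, or carry multiplicity).


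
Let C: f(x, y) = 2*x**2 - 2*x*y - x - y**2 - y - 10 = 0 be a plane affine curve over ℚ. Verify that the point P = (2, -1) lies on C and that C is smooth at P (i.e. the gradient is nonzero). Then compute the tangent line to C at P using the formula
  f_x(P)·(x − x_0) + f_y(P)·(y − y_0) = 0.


Tangent line at P: 9*x - 3*y - 21 = 0.

Step 1: f(2, -1) = 0, so P lies on C.
Step 2: partial derivatives
  f_x(x, y) = 4*x - 2*y - 1, f_y(x, y) = -2*x - 2*y - 1.
  f_x(P) = 9, f_y(P) = -3 (gradient nonzero, so P is smooth).
Step 3: tangent line at P: 9·(x − 2) + -3·(y − -1) = 0.
Expanding: 9*x - 3*y - 21 = 0.


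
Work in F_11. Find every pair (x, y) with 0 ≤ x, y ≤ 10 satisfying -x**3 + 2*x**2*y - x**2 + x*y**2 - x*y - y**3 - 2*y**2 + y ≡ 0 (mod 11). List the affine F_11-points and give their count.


Affine F_11-points: {(0, 0), (1, 6), (4, 2), (6, 2), (7, 7), (8, 8), (10, 0), (10, 1), (10, 7)}; count = 9.

For each of the 121 pairs (x, y) ∈ F_11², evaluate f(x, y) mod 11. Record the zeros.
  x = 0: [0↦0, 1↦9, 2↦8, 3↦2, 4↦7, 5↦6, 6↦4, 7↦6, 8↦6, 9↦9, 10↦9]  zeros at y ∈ {0}
  x = 1: [0↦9, 1↦9, 2↦1, 3↦1, 4↦3, 5↦1, 6↦0, 7↦5, 8↦10, 9↦9, 10↦7]  zeros at y ∈ {6}
  x = 2: [0↦10, 1↦5, 2↦5, 3↦4, 4↦7, 5↦8, 6↦1, 7↦2, 8↦5, 9↦4, 10↦4]  zeros at y ∈ ∅
  x = 3: [0↦8, 1↦2, 2↦3, 3↦5, 4↦2, 5↦10, 6↦1, 7↦2, 8↦7, 9↦10, 10↦5]  zeros at y ∈ ∅
  x = 4: [0↦8, 1↦5, 2↦0, 3↦9, 4↦4, 5↦1, 6↦5, 7↦10, 8↦10, 9↦10, 10↦4]  zeros at y ∈ {2}
  x = 5: [0↦4, 1↦8, 2↦1, 3↦10, 4↦7, 5↦8, 6↦7, 7↦9, 8↦8, 9↦9, 10↦6]  zeros at y ∈ ∅
  x = 6: [0↦1, 1↦5, 2↦0, 3↦2, 4↦5, 5↦3, 6↦1, 7↦4, 8↦6, 9↦1, 10↦5]  zeros at y ∈ {2}
  x = 7: [0↦4, 1↦1, 2↦2, 3↦1, 4↦3, 5↦2, 6↦3, 7↦0, 8↦9, 9↦2, 10↦6]  zeros at y ∈ {7}
  x = 8: [0↦7, 1↦1, 2↦1, 3↦1, 4↦6, 5↦10, 6↦7, 7↦2, 8↦0, 9↦6, 10↦3]  zeros at y ∈ {8}
  x = 9: [0↦4, 1↦10, 2↦2, 3↦7, 4↦8, 5↦10, 6↦7, 7↦4, 8↦6, 9↦7, 10↦1]  zeros at y ∈ ∅
  x = 10: [0↦0, 1↦0, 2↦10, 3↦2, 4↦3, 5↦7, 6↦8, 7↦0, 8↦10, 9↦10, 10↦5]  zeros at y ∈ {0, 1, 7}
Collecting zeros: affine points = {(0, 0), (1, 6), (4, 2), (6, 2), (7, 7), (8, 8), (10, 0), (10, 1), (10, 7)}.
Total count |C(F_11)_aff| = 9.


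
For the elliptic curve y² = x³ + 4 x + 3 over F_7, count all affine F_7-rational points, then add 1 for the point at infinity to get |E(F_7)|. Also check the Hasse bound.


Affine points = {(1, 1), (1, 6), (3, 0), (5, 1), (5, 6)}; affine count = 5; |E(F_7)| = 6.

Discriminant check: Δ ∝ 4a³ + 27b² = 4·4³ + 27·3² = 4·64 + 27·9 ≡ 2 (mod 7). Nonzero ⇒ E is nonsingular.
For each x ∈ F_7, compute rhs = x³ + 4·x + 3 mod 7, then count y ∈ F_7 with y² ≡ rhs.
  x = 0: rhs = 3, matching y values: none (0 points).
  x = 1: rhs = 1, matching y values: 1, 6 (2 points).
  x = 2: rhs = 5, matching y values: none (0 points).
  x = 3: rhs = 0, matching y values: 0 (1 points).
  x = 4: rhs = 6, matching y values: none (0 points).
  x = 5: rhs = 1, matching y values: 1, 6 (2 points).
  x = 6: rhs = 5, matching y values: none (0 points).
Total affine count: 5.
Full point count |E(F_7)| = 5 + 1 = 6.
Hasse bound: |6 − (7+1)| = |-2| = 2 ≤ 2√7 ≈ 5.2915 ✓.


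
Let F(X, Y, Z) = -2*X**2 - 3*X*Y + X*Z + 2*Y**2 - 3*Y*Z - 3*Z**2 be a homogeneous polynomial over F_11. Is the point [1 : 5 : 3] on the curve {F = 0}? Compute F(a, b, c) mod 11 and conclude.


F(1,5,3) ≡ 8 (mod 11); P is NOT on the curve.

Evaluate F(1, 5, 3) term-by-term (mod 11).
  -2*X**2 ↦ -2·1·1·1 = -2
  -3*X*Y ↦ -3·1·5·1 = -15
  X*Z ↦ 1·1·1·3 = 3
  2*Y**2 ↦ 2·1·25·1 = 50
  -3*Y*Z ↦ -3·1·5·3 = -45
  -3*Z**2 ↦ -3·1·1·9 = -27
Sum: F(1, 5, 3) = (-2) + (-15) + (3) + (50) + (-45) + (-27) = -36.
Reducing mod 11: -36 ≡ 8 (mod 11).
Since F(a, b, c) ≡ 8 ≠ 0 (mod 11), P does NOT lie on the curve.


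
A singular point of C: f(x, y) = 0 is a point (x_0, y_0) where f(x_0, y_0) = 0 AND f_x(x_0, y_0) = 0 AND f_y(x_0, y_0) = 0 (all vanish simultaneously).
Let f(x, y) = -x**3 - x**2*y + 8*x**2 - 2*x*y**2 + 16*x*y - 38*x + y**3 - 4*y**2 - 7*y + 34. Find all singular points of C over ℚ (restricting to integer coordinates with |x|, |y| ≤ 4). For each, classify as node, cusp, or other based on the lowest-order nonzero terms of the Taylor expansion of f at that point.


Singular points: {(2, 3)}; classification: node.

Compute partial derivatives:
  f_x = -3*x**2 - 2*x*y + 16*x - 2*y**2 + 16*y - 38.
  f_y = -x**2 - 4*x*y + 16*x + 3*y**2 - 8*y - 7.
Scan x_0 ∈ {−4, ..., 4}. For each x_0, f_y(x_0, y) is a polynomial in y; find its integer roots y ∈ {−4, ..., 4}, then test f_x and f at those candidates.
  x = -4: f_y(-4, y) = 3*y**2 + 8*y - 87; no integer root y with |y| ≤ 4.
  x = -3: f_y(-3, y) = 3*y**2 + 4*y - 64; vanishes at y ∈ {4}. (-3, 4): f_x = -57 ≠ 0.
  x = -2: f_y(-2, y) = 3*y**2 - 43; no integer root y with |y| ≤ 4.
  x = -1: f_y(-1, y) = 3*y**2 - 4*y - 24; no integer root y with |y| ≤ 4.
  x = 0: f_y(0, y) = 3*y**2 - 8*y - 7; no integer root y with |y| ≤ 4.
  x = 1: f_y(1, y) = 3*y**2 - 12*y + 8; no integer root y with |y| ≤ 4.
  x = 2: f_y(2, y) = 3*y**2 - 16*y + 21; vanishes at y ∈ {3}. (2, 3): f_x = 0, f = 0 — SINGULAR.
  x = 3: f_y(3, y) = 3*y**2 - 20*y + 32; vanishes at y ∈ {4}. (3, 4): f_x = -9 ≠ 0.
  x = 4: f_y(4, y) = 3*y**2 - 24*y + 41; no integer root y with |y| ≤ 4.
Only singular point on the grid: (2, 3).
Classify: substitute x = 2 + u, y = 3 + v and expand: f = -u**3 - u**2*v - u**2 - 2*u*v**2 + v**3 + v**2.
No constant or linear terms (consistent with a singular point). Quadratic part: -u**2 + v**2. Cubic part: -u**3 - u**2*v - 2*u*v**2 + v**3.
The quadratic part v**2 - u**2 = (v − u)(v + u) splits into two distinct linear factors, so there are two distinct tangent lines y − 3 = ±(x − 2) — this is a node (ordinary double point).
Classification: node.


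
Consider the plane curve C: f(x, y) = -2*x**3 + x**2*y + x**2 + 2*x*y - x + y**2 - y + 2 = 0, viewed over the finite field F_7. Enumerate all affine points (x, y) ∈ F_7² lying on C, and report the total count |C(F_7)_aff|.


Affine F_7-points: {(0, 4), (1, 0), (1, 5), (3, 2), (3, 5), (6, 4), (6, 5)}; count = 7.

For each of the 49 pairs (x, y) ∈ F_7², evaluate f(x, y) mod 7. Record the zeros.
  x = 0: [0↦2, 1↦2, 2↦4, 3↦1, 4↦0, 5↦1, 6↦4]  zeros at y ∈ {4}
  x = 1: [0↦0, 1↦3, 2↦1, 3↦1, 4↦3, 5↦0, 6↦6]  zeros at y ∈ {0, 5}
  x = 2: [0↦2, 1↦3, 2↦6, 3↦4, 4↦4, 5↦6, 6↦3]  zeros at y ∈ ∅
  x = 3: [0↦3, 1↦4, 2↦0, 3↦5, 4↦5, 5↦0, 6↦4]  zeros at y ∈ {2, 5}
  x = 4: [0↦5, 1↦1, 2↦6, 3↦6, 4↦1, 5↦5, 6↦4]  zeros at y ∈ ∅
  x = 5: [0↦3, 1↦3, 2↦5, 3↦2, 4↦1, 5↦2, 6↦5]  zeros at y ∈ ∅
  x = 6: [0↦6, 1↦5, 2↦6, 3↦2, 4↦0, 5↦0, 6↦2]  zeros at y ∈ {4, 5}
Collecting zeros: affine points = {(0, 4), (1, 0), (1, 5), (3, 2), (3, 5), (6, 4), (6, 5)}.
Total count |C(F_7)_aff| = 7.


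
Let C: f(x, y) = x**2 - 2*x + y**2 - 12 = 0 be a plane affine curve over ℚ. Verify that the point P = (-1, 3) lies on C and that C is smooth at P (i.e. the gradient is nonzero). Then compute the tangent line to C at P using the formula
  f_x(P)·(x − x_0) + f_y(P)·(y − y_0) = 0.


Tangent line at P: -4*x + 6*y - 22 = 0.

Step 1: f(-1, 3) = 0, so P lies on C.
Step 2: partial derivatives
  f_x(x, y) = 2*x - 2, f_y(x, y) = 2*y.
  f_x(P) = -4, f_y(P) = 6 (gradient nonzero, so P is smooth).
Step 3: tangent line at P: -4·(x − -1) + 6·(y − 3) = 0.
Expanding: -4*x + 6*y - 22 = 0.


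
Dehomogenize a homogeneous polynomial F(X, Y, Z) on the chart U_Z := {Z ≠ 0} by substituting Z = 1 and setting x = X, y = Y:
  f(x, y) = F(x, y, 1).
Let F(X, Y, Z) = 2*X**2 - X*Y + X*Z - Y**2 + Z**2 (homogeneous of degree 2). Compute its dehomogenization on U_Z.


f(x, y) = 2*x**2 - x*y + x - y**2 + 1

On U_Z we set Z = 1. Each monomial c·X^i·Y^j·Z^k in F becomes c·x^i·y^j·1^k = c·x^i·y^j.
Substituting Z = 1: F(X, Y, 1) = 2*x**2 - x*y + x - y**2 + 1.
Note: deg(f) ≤ deg(F) = 2; strict inequality happens when F is divisible by Z (lost terms).


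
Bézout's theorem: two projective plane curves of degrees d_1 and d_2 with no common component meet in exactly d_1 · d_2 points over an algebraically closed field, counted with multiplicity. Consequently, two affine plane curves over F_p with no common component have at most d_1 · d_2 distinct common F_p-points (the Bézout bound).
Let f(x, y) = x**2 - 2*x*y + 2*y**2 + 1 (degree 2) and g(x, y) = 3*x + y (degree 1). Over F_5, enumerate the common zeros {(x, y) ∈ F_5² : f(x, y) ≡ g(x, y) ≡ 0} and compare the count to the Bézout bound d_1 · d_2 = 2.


Common zeros: ∅; count = 0; Bézout bound = 2.

deg(f) = 2, deg(g) = 1, so Bézout bound = 2.
Scan x ∈ F_5. For each x, list the y ∈ F_5 with f(x, y) ≡ 0 and those with g(x, y) ≡ 0 (mod 5); the common zeros in that column are the intersection.
  x = 0: f ≡ 0 at y ∈ ∅; g ≡ 0 at y ∈ {0}; common: ∅.
  x = 1: f ≡ 0 at y ∈ ∅; g ≡ 0 at y ∈ {2}; common: ∅.
  x = 2: f ≡ 0 at y ∈ {0, 2}; g ≡ 0 at y ∈ {4}; common: ∅.
  x = 3: f ≡ 0 at y ∈ {0, 3}; g ≡ 0 at y ∈ {1}; common: ∅.
  x = 4: f ≡ 0 at y ∈ ∅; g ≡ 0 at y ∈ {3}; common: ∅.
Collecting: common zeros = ∅, so the count is 0.
Comparison with the Bézout bound: 0 ≤ 2 = deg(f)·deg(g), as expected for curves with no common component (the affine F_5-count falls short of the bound because intersections may lie at infinity, over extension fields, or carry multiplicity).


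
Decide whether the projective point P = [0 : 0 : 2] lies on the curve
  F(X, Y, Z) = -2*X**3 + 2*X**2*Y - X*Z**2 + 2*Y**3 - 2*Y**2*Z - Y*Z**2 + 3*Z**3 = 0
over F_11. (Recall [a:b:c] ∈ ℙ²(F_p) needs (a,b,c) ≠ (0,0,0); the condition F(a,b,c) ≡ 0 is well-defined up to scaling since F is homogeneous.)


F(0,0,2) ≡ 2 (mod 11); P is NOT on the curve.

Evaluate F(0, 0, 2) term-by-term (mod 11).
  -2*X**3 ↦ -2·0·1·1 = 0
  2*X**2*Y ↦ 2·0·0·1 = 0
  -X*Z**2 ↦ -1·0·1·4 = 0
  2*Y**3 ↦ 2·1·0·1 = 0
  -2*Y**2*Z ↦ -2·1·0·2 = 0
  -Y*Z**2 ↦ -1·1·0·4 = 0
  3*Z**3 ↦ 3·1·1·8 = 24
Sum: F(0, 0, 2) = (0) + (0) + (0) + (0) + (0) + (0) + (24) = 24.
Reducing mod 11: 24 ≡ 2 (mod 11).
Since F(a, b, c) ≡ 2 ≠ 0 (mod 11), P does NOT lie on the curve.


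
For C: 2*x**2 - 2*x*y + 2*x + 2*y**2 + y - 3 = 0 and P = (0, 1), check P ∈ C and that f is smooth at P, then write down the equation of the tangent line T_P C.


Tangent line at P: 5*y - 5 = 0.

Step 1: f(0, 1) = 0, so P lies on C.
Step 2: partial derivatives
  f_x(x, y) = 4*x - 2*y + 2, f_y(x, y) = -2*x + 4*y + 1.
  f_x(P) = 0, f_y(P) = 5 (gradient nonzero, so P is smooth).
Step 3: tangent line at P: 0·(x − 0) + 5·(y − 1) = 0.
Expanding: 5*y - 5 = 0.


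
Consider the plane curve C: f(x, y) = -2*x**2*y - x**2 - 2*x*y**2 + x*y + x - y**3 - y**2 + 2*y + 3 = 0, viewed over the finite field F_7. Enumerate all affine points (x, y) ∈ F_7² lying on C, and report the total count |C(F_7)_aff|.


Affine F_7-points: {(1, 1), (1, 4), (1, 6), (2, 2), (3, 4), (4, 2), (6, 1)}; count = 7.

For each of the 49 pairs (x, y) ∈ F_7², evaluate f(x, y) mod 7. Record the zeros.
  x = 0: [0↦3, 1↦3, 2↦2, 3↦1, 4↦1, 5↦3, 6↦1]  zeros at y ∈ ∅
  x = 1: [0↦3, 1↦0, 2↦6, 3↦1, 4↦0, 5↦4, 6↦0]  zeros at y ∈ {1, 4, 6}
  x = 2: [0↦1, 1↦5, 2↦0, 3↦1, 4↦2, 5↦4, 6↦1]  zeros at y ∈ {2}
  x = 3: [0↦4, 1↦4, 2↦5, 3↦1, 4↦0, 5↦3, 6↦4]  zeros at y ∈ {4}
  x = 4: [0↦5, 1↦4, 2↦0, 3↦1, 4↦1, 5↦1, 6↦2]  zeros at y ∈ {2}
  x = 5: [0↦4, 1↦5, 2↦6, 3↦1, 4↦5, 5↦5, 6↦2]  zeros at y ∈ ∅
  x = 6: [0↦1, 1↦0, 2↦2, 3↦1, 4↦5, 5↦1, 6↦4]  zeros at y ∈ {1}
Collecting zeros: affine points = {(1, 1), (1, 4), (1, 6), (2, 2), (3, 4), (4, 2), (6, 1)}.
Total count |C(F_7)_aff| = 7.


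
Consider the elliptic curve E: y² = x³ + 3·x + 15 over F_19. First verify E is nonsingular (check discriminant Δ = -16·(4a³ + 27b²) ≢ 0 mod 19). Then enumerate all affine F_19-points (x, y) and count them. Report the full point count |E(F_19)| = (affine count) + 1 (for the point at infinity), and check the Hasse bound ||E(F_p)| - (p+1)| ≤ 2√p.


Affine points = {(1, 0), (8, 0), (9, 7), (9, 12), (10, 0), (11, 7), (11, 12), (13, 3), (13, 16), (16, 6), (16, 13), (17, 1), (17, 18), (18, 7), (18, 12)}; affine count = 15; |E(F_19)| = 16.

Discriminant check: Δ ∝ 4a³ + 27b² = 4·3³ + 27·15² = 4·27 + 27·225 ≡ 8 (mod 19). Nonzero ⇒ E is nonsingular.
For each x ∈ F_19, compute rhs = x³ + 3·x + 15 mod 19, then count y ∈ F_19 with y² ≡ rhs.
  x = 0: rhs = 15, matching y values: none (0 points).
  x = 1: rhs = 0, matching y values: 0 (1 points).
  x = 2: rhs = 10, matching y values: none (0 points).
  x = 3: rhs = 13, matching y values: none (0 points).
  x = 4: rhs = 15, matching y values: none (0 points).
  x = 5: rhs = 3, matching y values: none (0 points).
  x = 6: rhs = 2, matching y values: none (0 points).
  x = 7: rhs = 18, matching y values: none (0 points).
  x = 8: rhs = 0, matching y values: 0 (1 points).
  x = 9: rhs = 11, matching y values: 7, 12 (2 points).
  x = 10: rhs = 0, matching y values: 0 (1 points).
  x = 11: rhs = 11, matching y values: 7, 12 (2 points).
  x = 12: rhs = 12, matching y values: none (0 points).
  x = 13: rhs = 9, matching y values: 3, 16 (2 points).
  x = 14: rhs = 8, matching y values: none (0 points).
  x = 15: rhs = 15, matching y values: none (0 points).
  x = 16: rhs = 17, matching y values: 6, 13 (2 points).
  x = 17: rhs = 1, matching y values: 1, 18 (2 points).
  x = 18: rhs = 11, matching y values: 7, 12 (2 points).
Total affine count: 15.
Full point count |E(F_19)| = 15 + 1 = 16.
Hasse bound: |16 − (19+1)| = |-4| = 4 ≤ 2√19 ≈ 8.7178 ✓.


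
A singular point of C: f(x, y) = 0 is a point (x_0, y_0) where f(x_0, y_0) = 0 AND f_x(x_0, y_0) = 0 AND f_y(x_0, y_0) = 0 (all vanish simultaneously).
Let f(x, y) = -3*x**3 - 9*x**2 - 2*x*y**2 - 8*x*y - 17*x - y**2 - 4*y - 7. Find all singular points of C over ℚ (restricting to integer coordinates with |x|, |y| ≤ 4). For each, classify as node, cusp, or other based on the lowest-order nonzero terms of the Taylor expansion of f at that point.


Singular points: {(-1, -2)}; classification: cusp.

Compute partial derivatives:
  f_x = -9*x**2 - 18*x - 2*y**2 - 8*y - 17.
  f_y = -4*x*y - 8*x - 2*y - 4.
Scan x_0 ∈ {−4, ..., 4}. For each x_0, f_y(x_0, y) is a polynomial in y; find its integer roots y ∈ {−4, ..., 4}, then test f_x and f at those candidates.
  x = -4: f_y(-4, y) = 14*y + 28; vanishes at y ∈ {-2}. (-4, -2): f_x = -81 ≠ 0.
  x = -3: f_y(-3, y) = 10*y + 20; vanishes at y ∈ {-2}. (-3, -2): f_x = -36 ≠ 0.
  x = -2: f_y(-2, y) = 6*y + 12; vanishes at y ∈ {-2}. (-2, -2): f_x = -9 ≠ 0.
  x = -1: f_y(-1, y) = 2*y + 4; vanishes at y ∈ {-2}. (-1, -2): f_x = 0, f = 0 — SINGULAR.
  x = 0: f_y(0, y) = -2*y - 4; vanishes at y ∈ {-2}. (0, -2): f_x = -9 ≠ 0.
  x = 1: f_y(1, y) = -6*y - 12; vanishes at y ∈ {-2}. (1, -2): f_x = -36 ≠ 0.
  x = 2: f_y(2, y) = -10*y - 20; vanishes at y ∈ {-2}. (2, -2): f_x = -81 ≠ 0.
  x = 3: f_y(3, y) = -14*y - 28; vanishes at y ∈ {-2}. (3, -2): f_x = -144 ≠ 0.
  x = 4: f_y(4, y) = -18*y - 36; vanishes at y ∈ {-2}. (4, -2): f_x = -225 ≠ 0.
Only singular point on the grid: (-1, -2).
Classify: substitute x = -1 + u, y = -2 + v and expand: f = -3*u**3 - 2*u*v**2 + v**2.
No constant or linear terms (consistent with a singular point). Quadratic part: v**2. Cubic part: -3*u**3 - 2*u*v**2.
The quadratic part v**2 is a perfect square, so there is a single (double) tangent line v = 0, i.e. y = -2. Restricting the cubic part to that line (v = 0) leaves -3*u**3 ≠ 0, so f is not divisible by v and the branch is v² ≈ 3*u**3 to lowest order — this is a cusp.
Classification: cusp.


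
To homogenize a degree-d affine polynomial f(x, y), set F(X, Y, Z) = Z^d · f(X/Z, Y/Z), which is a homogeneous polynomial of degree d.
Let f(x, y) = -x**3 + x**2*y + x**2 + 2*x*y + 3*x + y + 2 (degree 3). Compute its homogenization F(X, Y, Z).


F(X, Y, Z) = -X**3 + X**2*Y + X**2*Z + 2*X*Y*Z + 3*X*Z**2 + Y*Z**2 + 2*Z**3

deg(f) = 3.
Substitute x = X/Z, y = Y/Z into f, then multiply by Z^3.
  monomial -1·x^3·y^0 ↦ -1·X^3·Y^0·Z^0.
  monomial 1·x^2·y^1 ↦ 1·X^2·Y^1·Z^0.
  monomial 1·x^2·y^0 ↦ 1·X^2·Y^0·Z^1.
  monomial 2·x^1·y^1 ↦ 2·X^1·Y^1·Z^1.
  monomial 3·x^1·y^0 ↦ 3·X^1·Y^0·Z^2.
  monomial 1·x^0·y^1 ↦ 1·X^0·Y^1·Z^2.
  monomial 2·x^0·y^0 ↦ 2·X^0·Y^0·Z^3.
Collecting: F(X, Y, Z) = -X**3 + X**2*Y + X**2*Z + 2*X*Y*Z + 3*X*Z**2 + Y*Z**2 + 2*Z**3.


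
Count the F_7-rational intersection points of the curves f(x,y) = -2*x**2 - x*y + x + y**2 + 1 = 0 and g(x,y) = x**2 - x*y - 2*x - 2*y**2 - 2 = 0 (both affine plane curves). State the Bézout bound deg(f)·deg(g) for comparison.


Common zeros: {(6, 1)}; count = 1; Bézout bound = 4.

deg(f) = 2, deg(g) = 2, so Bézout bound = 4.
Scan x ∈ F_7. For each x, list the y ∈ F_7 with f(x, y) ≡ 0 and those with g(x, y) ≡ 0 (mod 7); the common zeros in that column are the intersection.
  x = 0: f ≡ 0 at y ∈ ∅; g ≡ 0 at y ∈ ∅; common: ∅.
  x = 1: f ≡ 0 at y ∈ {0, 1}; g ≡ 0 at y ∈ ∅; common: ∅.
  x = 2: f ≡ 0 at y ∈ ∅; g ≡ 0 at y ∈ {2, 4}; common: ∅.
  x = 3: f ≡ 0 at y ∈ {0, 3}; g ≡ 0 at y ∈ ∅; common: ∅.
  x = 4: f ≡ 0 at y ∈ ∅; g ≡ 0 at y ∈ {1, 4}; common: ∅.
  x = 5: f ≡ 0 at y ∈ ∅; g ≡ 0 at y ∈ ∅; common: ∅.
  x = 6: f ≡ 0 at y ∈ {1, 5}; g ≡ 0 at y ∈ {1, 3}; common: {1}.
Collecting: common zeros = {(6, 1)}, so the count is 1.
Comparison with the Bézout bound: 1 ≤ 4 = deg(f)·deg(g), as expected for curves with no common component (the affine F_7-count falls short of the bound because intersections may lie at infinity, over extension fields, or carry multiplicity).


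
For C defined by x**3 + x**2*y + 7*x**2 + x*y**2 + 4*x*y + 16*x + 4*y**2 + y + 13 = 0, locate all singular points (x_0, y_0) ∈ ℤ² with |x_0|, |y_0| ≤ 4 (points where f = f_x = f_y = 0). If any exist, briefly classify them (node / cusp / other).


Singular points: {(-3, 1)}; classification: node.

Compute partial derivatives:
  f_x = 3*x**2 + 2*x*y + 14*x + y**2 + 4*y + 16.
  f_y = x**2 + 2*x*y + 4*x + 8*y + 1.
Scan x_0 ∈ {−4, ..., 4}. For each x_0, f_y(x_0, y) is a polynomial in y; find its integer roots y ∈ {−4, ..., 4}, then test f_x and f at those candidates.
  x = -4: f_y(-4, y) = 1; no integer root y with |y| ≤ 4.
  x = -3: f_y(-3, y) = 2*y - 2; vanishes at y ∈ {1}. (-3, 1): f_x = 0, f = 0 — SINGULAR.
  x = -2: f_y(-2, y) = 4*y - 3; no integer root y with |y| ≤ 4.
  x = -1: f_y(-1, y) = 6*y - 2; no integer root y with |y| ≤ 4.
  x = 0: f_y(0, y) = 8*y + 1; no integer root y with |y| ≤ 4.
  x = 1: f_y(1, y) = 10*y + 6; no integer root y with |y| ≤ 4.
  x = 2: f_y(2, y) = 12*y + 13; no integer root y with |y| ≤ 4.
  x = 3: f_y(3, y) = 14*y + 22; no integer root y with |y| ≤ 4.
  x = 4: f_y(4, y) = 16*y + 33; no integer root y with |y| ≤ 4.
Only singular point on the grid: (-3, 1).
Classify: substitute x = -3 + u, y = 1 + v and expand: f = u**3 + u**2*v - u**2 + u*v**2 + v**2.
No constant or linear terms (consistent with a singular point). Quadratic part: -u**2 + v**2. Cubic part: u**3 + u**2*v + u*v**2.
The quadratic part v**2 - u**2 = (v − u)(v + u) splits into two distinct linear factors, so there are two distinct tangent lines y − 1 = ±(x − -3) — this is a node (ordinary double point).
Classification: node.


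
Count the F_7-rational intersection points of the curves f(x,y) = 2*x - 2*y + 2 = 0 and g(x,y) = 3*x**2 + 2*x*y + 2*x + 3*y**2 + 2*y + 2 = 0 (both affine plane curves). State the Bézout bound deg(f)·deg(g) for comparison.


Common zeros: {(0, 1), (2, 3)}; count = 2; Bézout bound = 2.

deg(f) = 1, deg(g) = 2, so Bézout bound = 2.
Scan x ∈ F_7. For each x, list the y ∈ F_7 with f(x, y) ≡ 0 and those with g(x, y) ≡ 0 (mod 7); the common zeros in that column are the intersection.
  x = 0: f ≡ 0 at y ∈ {1}; g ≡ 0 at y ∈ {1, 3}; common: {1}.
  x = 1: f ≡ 0 at y ∈ {2}; g ≡ 0 at y ∈ {0, 1}; common: ∅.
  x = 2: f ≡ 0 at y ∈ {3}; g ≡ 0 at y ∈ {2, 3}; common: {3}.
  x = 3: f ≡ 0 at y ∈ {4}; g ≡ 0 at y ∈ {0, 2}; common: ∅.
  x = 4: f ≡ 0 at y ∈ {5}; g ≡ 0 at y ∈ ∅; common: ∅.
  x = 5: f ≡ 0 at y ∈ {6}; g ≡ 0 at y ∈ ∅; common: ∅.
  x = 6: f ≡ 0 at y ∈ {0}; g ≡ 0 at y ∈ ∅; common: ∅.
Collecting: common zeros = {(0, 1), (2, 3)}, so the count is 2.
Comparison with the Bézout bound: 2 ≤ 2 = deg(f)·deg(g), as expected for curves with no common component (the bound is attained).


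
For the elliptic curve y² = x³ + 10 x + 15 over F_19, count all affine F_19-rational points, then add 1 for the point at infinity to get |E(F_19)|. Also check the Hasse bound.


Affine points = {(1, 8), (1, 11), (2, 9), (2, 10), (4, 9), (4, 10), (5, 0), (6, 5), (6, 14), (9, 6), (9, 13), (12, 1), (12, 18), (13, 9), (13, 10), (14, 7), (14, 12), (15, 5), (15, 14), (17, 5), (17, 14), (18, 2), (18, 17)}; affine count = 23; |E(F_19)| = 24.

Discriminant check: Δ ∝ 4a³ + 27b² = 4·10³ + 27·15² = 4·1000 + 27·225 ≡ 5 (mod 19). Nonzero ⇒ E is nonsingular.
For each x ∈ F_19, compute rhs = x³ + 10·x + 15 mod 19, then count y ∈ F_19 with y² ≡ rhs.
  x = 0: rhs = 15, matching y values: none (0 points).
  x = 1: rhs = 7, matching y values: 8, 11 (2 points).
  x = 2: rhs = 5, matching y values: 9, 10 (2 points).
  x = 3: rhs = 15, matching y values: none (0 points).
  x = 4: rhs = 5, matching y values: 9, 10 (2 points).
  x = 5: rhs = 0, matching y values: 0 (1 points).
  x = 6: rhs = 6, matching y values: 5, 14 (2 points).
  x = 7: rhs = 10, matching y values: none (0 points).
  x = 8: rhs = 18, matching y values: none (0 points).
  x = 9: rhs = 17, matching y values: 6, 13 (2 points).
  x = 10: rhs = 13, matching y values: none (0 points).
  x = 11: rhs = 12, matching y values: none (0 points).
  x = 12: rhs = 1, matching y values: 1, 18 (2 points).
  x = 13: rhs = 5, matching y values: 9, 10 (2 points).
  x = 14: rhs = 11, matching y values: 7, 12 (2 points).
  x = 15: rhs = 6, matching y values: 5, 14 (2 points).
  x = 16: rhs = 15, matching y values: none (0 points).
  x = 17: rhs = 6, matching y values: 5, 14 (2 points).
  x = 18: rhs = 4, matching y values: 2, 17 (2 points).
Total affine count: 23.
Full point count |E(F_19)| = 23 + 1 = 24.
Hasse bound: |24 − (19+1)| = |4| = 4 ≤ 2√19 ≈ 8.7178 ✓.


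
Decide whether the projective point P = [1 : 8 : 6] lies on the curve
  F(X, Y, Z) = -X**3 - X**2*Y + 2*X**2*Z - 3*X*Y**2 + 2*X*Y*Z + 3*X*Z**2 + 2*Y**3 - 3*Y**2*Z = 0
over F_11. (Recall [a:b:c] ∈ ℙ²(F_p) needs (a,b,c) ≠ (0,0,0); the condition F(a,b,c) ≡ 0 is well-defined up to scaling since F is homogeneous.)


F(1,8,6) ≡ 8 (mod 11); P is NOT on the curve.

Evaluate F(1, 8, 6) term-by-term (mod 11).
  -X**3 ↦ -1·1·1·1 = -1
  -X**2*Y ↦ -1·1·8·1 = -8
  2*X**2*Z ↦ 2·1·1·6 = 12
  -3*X*Y**2 ↦ -3·1·64·1 = -192
  2*X*Y*Z ↦ 2·1·8·6 = 96
  3*X*Z**2 ↦ 3·1·1·36 = 108
  2*Y**3 ↦ 2·1·512·1 = 1024
  -3*Y**2*Z ↦ -3·1·64·6 = -1152
Sum: F(1, 8, 6) = (-1) + (-8) + (12) + (-192) + (96) + (108) + (1024) + (-1152) = -113.
Reducing mod 11: -113 ≡ 8 (mod 11).
Since F(a, b, c) ≡ 8 ≠ 0 (mod 11), P does NOT lie on the curve.


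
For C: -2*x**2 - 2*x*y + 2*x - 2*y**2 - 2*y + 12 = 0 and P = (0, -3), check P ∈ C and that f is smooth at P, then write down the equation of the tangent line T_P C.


Tangent line at P: 8*x + 10*y + 30 = 0.

Step 1: f(0, -3) = 0, so P lies on C.
Step 2: partial derivatives
  f_x(x, y) = -4*x - 2*y + 2, f_y(x, y) = -2*x - 4*y - 2.
  f_x(P) = 8, f_y(P) = 10 (gradient nonzero, so P is smooth).
Step 3: tangent line at P: 8·(x − 0) + 10·(y − -3) = 0.
Expanding: 8*x + 10*y + 30 = 0.


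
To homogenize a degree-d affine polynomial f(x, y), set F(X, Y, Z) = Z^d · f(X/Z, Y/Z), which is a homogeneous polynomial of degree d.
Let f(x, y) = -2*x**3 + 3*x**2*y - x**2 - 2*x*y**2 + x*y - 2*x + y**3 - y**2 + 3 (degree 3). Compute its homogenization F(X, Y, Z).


F(X, Y, Z) = -2*X**3 + 3*X**2*Y - X**2*Z - 2*X*Y**2 + X*Y*Z - 2*X*Z**2 + Y**3 - Y**2*Z + 3*Z**3

deg(f) = 3.
Substitute x = X/Z, y = Y/Z into f, then multiply by Z^3.
  monomial -2·x^3·y^0 ↦ -2·X^3·Y^0·Z^0.
  monomial 3·x^2·y^1 ↦ 3·X^2·Y^1·Z^0.
  monomial -1·x^2·y^0 ↦ -1·X^2·Y^0·Z^1.
  monomial -2·x^1·y^2 ↦ -2·X^1·Y^2·Z^0.
  monomial 1·x^1·y^1 ↦ 1·X^1·Y^1·Z^1.
  monomial -2·x^1·y^0 ↦ -2·X^1·Y^0·Z^2.
  monomial 1·x^0·y^3 ↦ 1·X^0·Y^3·Z^0.
  monomial -1·x^0·y^2 ↦ -1·X^0·Y^2·Z^1.
  monomial 3·x^0·y^0 ↦ 3·X^0·Y^0·Z^3.
Collecting: F(X, Y, Z) = -2*X**3 + 3*X**2*Y - X**2*Z - 2*X*Y**2 + X*Y*Z - 2*X*Z**2 + Y**3 - Y**2*Z + 3*Z**3.


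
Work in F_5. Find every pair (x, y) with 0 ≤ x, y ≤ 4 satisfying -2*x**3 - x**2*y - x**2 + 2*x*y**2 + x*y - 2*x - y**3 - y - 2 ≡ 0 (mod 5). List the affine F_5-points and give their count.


Affine F_5-points: {(0, 4), (3, 3), (4, 1)}; count = 3.

For each of the 25 pairs (x, y) ∈ F_5², evaluate f(x, y) mod 5. Record the zeros.
  x = 0: [0↦3, 1↦1, 2↦3, 3↦3, 4↦0]  zeros at y ∈ {4}
  x = 1: [0↦3, 1↦3, 2↦1, 3↦1, 4↦2]  zeros at y ∈ ∅
  x = 2: [0↦4, 1↦4, 2↦1, 3↦4, 4↦2]  zeros at y ∈ ∅
  x = 3: [0↦4, 1↦2, 2↦1, 3↦0, 4↦3]  zeros at y ∈ {3}
  x = 4: [0↦1, 1↦0, 2↦4, 3↦2, 4↦3]  zeros at y ∈ {1}
Collecting zeros: affine points = {(0, 4), (3, 3), (4, 1)}.
Total count |C(F_5)_aff| = 3.


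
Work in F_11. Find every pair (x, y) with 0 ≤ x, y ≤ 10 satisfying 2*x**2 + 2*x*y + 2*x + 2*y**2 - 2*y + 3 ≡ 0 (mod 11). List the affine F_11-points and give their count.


Affine F_11-points: {(2, 4), (2, 6), (3, 1), (3, 8), (4, 4), (5, 9), (6, 1), (6, 5), (7, 7), (7, 9), (10, 5), (10, 8)}; count = 12.

For each of the 121 pairs (x, y) ∈ F_11², evaluate f(x, y) mod 11. Record the zeros.
  x = 0: [0↦3, 1↦3, 2↦7, 3↦4, 4↦5, 5↦10, 6↦8, 7↦10, 8↦5, 9↦4, 10↦7]  zeros at y ∈ ∅
  x = 1: [0↦7, 1↦9, 2↦4, 3↦3, 4↦6, 5↦2, 6↦2, 7↦6, 8↦3, 9↦4, 10↦9]  zeros at y ∈ ∅
  x = 2: [0↦4, 1↦8, 2↦5, 3↦6, 4↦0, 5↦9, 6↦0, 7↦6, 8↦5, 9↦8, 10↦4]  zeros at y ∈ {4, 6}
  x = 3: [0↦5, 1↦0, 2↦10, 3↦2, 4↦9, 5↦9, 6↦2, 7↦10, 8↦0, 9↦5, 10↦3]  zeros at y ∈ {1, 8}
  x = 4: [0↦10, 1↦7, 2↦8, 3↦2, 4↦0, 5↦2, 6↦8, 7↦7, 8↦10, 9↦6, 10↦6]  zeros at y ∈ {4}
  x = 5: [0↦8, 1↦7, 2↦10, 3↦6, 4↦6, 5↦10, 6↦7, 7↦8, 8↦2, 9↦0, 10↦2]  zeros at y ∈ {9}
  x = 6: [0↦10, 1↦0, 2↦5, 3↦3, 4↦5, 5↦0, 6↦10, 7↦2, 8↦9, 9↦9, 10↦2]  zeros at y ∈ {1, 5}
  x = 7: [0↦5, 1↦8, 2↦4, 3↦4, 4↦8, 5↦5, 6↦6, 7↦0, 8↦9, 9↦0, 10↦6]  zeros at y ∈ {7, 9}
  x = 8: [0↦4, 1↦9, 2↦7, 3↦9, 4↦4, 5↦3, 6↦6, 7↦2, 8↦2, 9↦6, 10↦3]  zeros at y ∈ ∅
  x = 9: [0↦7, 1↦3, 2↦3, 3↦7, 4↦4, 5↦5, 6↦10, 7↦8, 8↦10, 9↦5, 10↦4]  zeros at y ∈ ∅
  x = 10: [0↦3, 1↦1, 2↦3, 3↦9, 4↦8, 5↦0, 6↦7, 7↦7, 8↦0, 9↦8, 10↦9]  zeros at y ∈ {5, 8}
Collecting zeros: affine points = {(2, 4), (2, 6), (3, 1), (3, 8), (4, 4), (5, 9), (6, 1), (6, 5), (7, 7), (7, 9), (10, 5), (10, 8)}.
Total count |C(F_11)_aff| = 12.


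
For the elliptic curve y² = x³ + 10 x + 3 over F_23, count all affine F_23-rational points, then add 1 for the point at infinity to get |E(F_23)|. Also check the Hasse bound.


Affine points = {(0, 7), (0, 16), (2, 10), (2, 13), (6, 7), (6, 16), (7, 5), (7, 18), (11, 8), (11, 15), (14, 9), (14, 14), (15, 3), (15, 20), (16, 2), (16, 21), (17, 7), (17, 16), (18, 9), (18, 14)}; affine count = 20; |E(F_23)| = 21.

Discriminant check: Δ ∝ 4a³ + 27b² = 4·10³ + 27·3² = 4·1000 + 27·9 ≡ 11 (mod 23). Nonzero ⇒ E is nonsingular.
For each x ∈ F_23, compute rhs = x³ + 10·x + 3 mod 23, then count y ∈ F_23 with y² ≡ rhs.
  x = 0: rhs = 3, matching y values: 7, 16 (2 points).
  x = 1: rhs = 14, matching y values: none (0 points).
  x = 2: rhs = 8, matching y values: 10, 13 (2 points).
  x = 3: rhs = 14, matching y values: none (0 points).
  x = 4: rhs = 15, matching y values: none (0 points).
  x = 5: rhs = 17, matching y values: none (0 points).
  x = 6: rhs = 3, matching y values: 7, 16 (2 points).
  x = 7: rhs = 2, matching y values: 5, 18 (2 points).
  x = 8: rhs = 20, matching y values: none (0 points).
  x = 9: rhs = 17, matching y values: none (0 points).
  x = 10: rhs = 22, matching y values: none (0 points).
  x = 11: rhs = 18, matching y values: 8, 15 (2 points).
  x = 12: rhs = 11, matching y values: none (0 points).
  x = 13: rhs = 7, matching y values: none (0 points).
  x = 14: rhs = 12, matching y values: 9, 14 (2 points).
  x = 15: rhs = 9, matching y values: 3, 20 (2 points).
  x = 16: rhs = 4, matching y values: 2, 21 (2 points).
  x = 17: rhs = 3, matching y values: 7, 16 (2 points).
  x = 18: rhs = 12, matching y values: 9, 14 (2 points).
  x = 19: rhs = 14, matching y values: none (0 points).
  x = 20: rhs = 15, matching y values: none (0 points).
  x = 21: rhs = 21, matching y values: none (0 points).
  x = 22: rhs = 15, matching y values: none (0 points).
Total affine count: 20.
Full point count |E(F_23)| = 20 + 1 = 21.
Hasse bound: |21 − (23+1)| = |-3| = 3 ≤ 2√23 ≈ 9.5917 ✓.


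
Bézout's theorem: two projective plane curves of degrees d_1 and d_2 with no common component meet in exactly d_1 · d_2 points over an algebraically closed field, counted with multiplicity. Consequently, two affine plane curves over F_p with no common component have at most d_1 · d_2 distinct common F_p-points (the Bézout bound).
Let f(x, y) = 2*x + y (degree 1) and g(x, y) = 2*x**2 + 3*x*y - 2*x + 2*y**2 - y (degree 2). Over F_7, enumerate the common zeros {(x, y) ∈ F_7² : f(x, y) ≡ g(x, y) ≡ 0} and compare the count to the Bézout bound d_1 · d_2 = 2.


Common zeros: {(0, 0)}; count = 1; Bézout bound = 2.

deg(f) = 1, deg(g) = 2, so Bézout bound = 2.
Scan x ∈ F_7. For each x, list the y ∈ F_7 with f(x, y) ≡ 0 and those with g(x, y) ≡ 0 (mod 7); the common zeros in that column are the intersection.
  x = 0: f ≡ 0 at y ∈ {0}; g ≡ 0 at y ∈ {0, 4}; common: {0}.
  x = 1: f ≡ 0 at y ∈ {5}; g ≡ 0 at y ∈ {0, 6}; common: ∅.
  x = 2: f ≡ 0 at y ∈ {3}; g ≡ 0 at y ∈ {4}; common: ∅.
  x = 3: f ≡ 0 at y ∈ {1}; g ≡ 0 at y ∈ ∅; common: ∅.
  x = 4: f ≡ 0 at y ∈ {6}; g ≡ 0 at y ∈ ∅; common: ∅.
  x = 5: f ≡ 0 at y ∈ {4}; g ≡ 0 at y ∈ {1, 6}; common: ∅.
  x = 6: f ≡ 0 at y ∈ {2}; g ≡ 0 at y ∈ ∅; common: ∅.
Collecting: common zeros = {(0, 0)}, so the count is 1.
Comparison with the Bézout bound: 1 ≤ 2 = deg(f)·deg(g), as expected for curves with no common component (the affine F_7-count falls short of the bound because intersections may lie at infinity, over extension fields, or carry multiplicity).


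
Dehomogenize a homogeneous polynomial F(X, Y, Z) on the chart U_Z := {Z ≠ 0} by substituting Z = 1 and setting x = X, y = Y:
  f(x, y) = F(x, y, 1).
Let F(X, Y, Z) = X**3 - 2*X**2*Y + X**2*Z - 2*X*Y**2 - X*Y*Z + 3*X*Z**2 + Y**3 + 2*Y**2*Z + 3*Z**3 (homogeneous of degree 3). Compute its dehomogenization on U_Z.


f(x, y) = x**3 - 2*x**2*y + x**2 - 2*x*y**2 - x*y + 3*x + y**3 + 2*y**2 + 3

On U_Z we set Z = 1. Each monomial c·X^i·Y^j·Z^k in F becomes c·x^i·y^j·1^k = c·x^i·y^j.
Substituting Z = 1: F(X, Y, 1) = x**3 - 2*x**2*y + x**2 - 2*x*y**2 - x*y + 3*x + y**3 + 2*y**2 + 3.
Note: deg(f) ≤ deg(F) = 3; strict inequality happens when F is divisible by Z (lost terms).


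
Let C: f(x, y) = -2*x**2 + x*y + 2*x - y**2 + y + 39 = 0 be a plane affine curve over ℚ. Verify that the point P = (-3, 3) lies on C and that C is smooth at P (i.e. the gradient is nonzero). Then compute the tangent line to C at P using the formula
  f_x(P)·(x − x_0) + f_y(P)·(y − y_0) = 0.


Tangent line at P: 17*x - 8*y + 75 = 0.

Step 1: f(-3, 3) = 0, so P lies on C.
Step 2: partial derivatives
  f_x(x, y) = -4*x + y + 2, f_y(x, y) = x - 2*y + 1.
  f_x(P) = 17, f_y(P) = -8 (gradient nonzero, so P is smooth).
Step 3: tangent line at P: 17·(x − -3) + -8·(y − 3) = 0.
Expanding: 17*x - 8*y + 75 = 0.


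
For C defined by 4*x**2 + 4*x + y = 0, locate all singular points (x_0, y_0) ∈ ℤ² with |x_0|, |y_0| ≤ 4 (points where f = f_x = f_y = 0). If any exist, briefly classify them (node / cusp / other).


No singular points in the scanned grid; C is smooth there.

Compute partial derivatives:
  f_x = 8*x + 4.
  f_y = 1.
f_y = 1 is a nonzero constant, so f_y never vanishes: no point (x, y) can satisfy f = f_x = f_y = 0. In particular no (x, y) ∈ {−4, ..., 4}² is singular; the curve is smooth.


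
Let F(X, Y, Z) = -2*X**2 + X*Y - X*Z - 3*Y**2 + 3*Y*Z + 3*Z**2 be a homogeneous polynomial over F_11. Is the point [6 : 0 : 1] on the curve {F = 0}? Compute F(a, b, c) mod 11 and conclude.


F(6,0,1) ≡ 2 (mod 11); P is NOT on the curve.

Evaluate F(6, 0, 1) term-by-term (mod 11).
  -2*X**2 ↦ -2·36·1·1 = -72
  X*Y ↦ 1·6·0·1 = 0
  -X*Z ↦ -1·6·1·1 = -6
  -3*Y**2 ↦ -3·1·0·1 = 0
  3*Y*Z ↦ 3·1·0·1 = 0
  3*Z**2 ↦ 3·1·1·1 = 3
Sum: F(6, 0, 1) = (-72) + (0) + (-6) + (0) + (0) + (3) = -75.
Reducing mod 11: -75 ≡ 2 (mod 11).
Since F(a, b, c) ≡ 2 ≠ 0 (mod 11), P does NOT lie on the curve.


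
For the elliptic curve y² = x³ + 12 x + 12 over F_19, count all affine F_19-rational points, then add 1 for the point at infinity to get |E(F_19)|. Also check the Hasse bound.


Affine points = {(1, 5), (1, 14), (2, 5), (2, 14), (5, 8), (5, 11), (10, 7), (10, 12), (13, 3), (13, 16), (14, 6), (14, 13), (16, 5), (16, 14)}; affine count = 14; |E(F_19)| = 15.

Discriminant check: Δ ∝ 4a³ + 27b² = 4·12³ + 27·12² = 4·1728 + 27·144 ≡ 8 (mod 19). Nonzero ⇒ E is nonsingular.
For each x ∈ F_19, compute rhs = x³ + 12·x + 12 mod 19, then count y ∈ F_19 with y² ≡ rhs.
  x = 0: rhs = 12, matching y values: none (0 points).
  x = 1: rhs = 6, matching y values: 5, 14 (2 points).
  x = 2: rhs = 6, matching y values: 5, 14 (2 points).
  x = 3: rhs = 18, matching y values: none (0 points).
  x = 4: rhs = 10, matching y values: none (0 points).
  x = 5: rhs = 7, matching y values: 8, 11 (2 points).
  x = 6: rhs = 15, matching y values: none (0 points).
  x = 7: rhs = 2, matching y values: none (0 points).
  x = 8: rhs = 12, matching y values: none (0 points).
  x = 9: rhs = 13, matching y values: none (0 points).
  x = 10: rhs = 11, matching y values: 7, 12 (2 points).
  x = 11: rhs = 12, matching y values: none (0 points).
  x = 12: rhs = 3, matching y values: none (0 points).
  x = 13: rhs = 9, matching y values: 3, 16 (2 points).
  x = 14: rhs = 17, matching y values: 6, 13 (2 points).
  x = 15: rhs = 14, matching y values: none (0 points).
  x = 16: rhs = 6, matching y values: 5, 14 (2 points).
  x = 17: rhs = 18, matching y values: none (0 points).
  x = 18: rhs = 18, matching y values: none (0 points).
Total affine count: 14.
Full point count |E(F_19)| = 14 + 1 = 15.
Hasse bound: |15 − (19+1)| = |-5| = 5 ≤ 2√19 ≈ 8.7178 ✓.


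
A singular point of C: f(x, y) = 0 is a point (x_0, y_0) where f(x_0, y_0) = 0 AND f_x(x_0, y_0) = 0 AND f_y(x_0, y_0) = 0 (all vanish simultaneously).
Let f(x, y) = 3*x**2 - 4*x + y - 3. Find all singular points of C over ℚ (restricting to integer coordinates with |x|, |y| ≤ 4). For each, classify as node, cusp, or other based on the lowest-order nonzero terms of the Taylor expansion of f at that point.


No singular points in the scanned grid; C is smooth there.

Compute partial derivatives:
  f_x = 6*x - 4.
  f_y = 1.
f_y = 1 is a nonzero constant, so f_y never vanishes: no point (x, y) can satisfy f = f_x = f_y = 0. In particular no (x, y) ∈ {−4, ..., 4}² is singular; the curve is smooth.
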